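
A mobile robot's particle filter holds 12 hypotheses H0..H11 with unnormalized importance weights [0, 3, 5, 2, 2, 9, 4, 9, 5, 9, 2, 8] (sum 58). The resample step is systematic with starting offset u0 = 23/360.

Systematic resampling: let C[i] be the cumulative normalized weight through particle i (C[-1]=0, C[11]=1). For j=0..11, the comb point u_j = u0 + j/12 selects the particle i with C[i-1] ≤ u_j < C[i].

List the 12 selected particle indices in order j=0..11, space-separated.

2 3 5 5 6 7 7 8 9 9 11 11

C = [0, 3/58, 4/29, 5/29, 6/29, 21/58, 25/58, 17/29, 39/58, 24/29, 25/29, 1]
j=0: u_0=23/360 ∈ [3/58, 4/29) → index 2
j=1: u_1=53/360 ∈ [4/29, 5/29) → index 3
j=2: u_2=83/360 ∈ [6/29, 21/58) → index 5
j=3: u_3=113/360 ∈ [6/29, 21/58) → index 5
j=4: u_4=143/360 ∈ [21/58, 25/58) → index 6
j=5: u_5=173/360 ∈ [25/58, 17/29) → index 7
j=6: u_6=203/360 ∈ [25/58, 17/29) → index 7
j=7: u_7=233/360 ∈ [17/29, 39/58) → index 8
j=8: u_8=263/360 ∈ [39/58, 24/29) → index 9
j=9: u_9=293/360 ∈ [39/58, 24/29) → index 9
j=10: u_10=323/360 ∈ [25/29, 1) → index 11
j=11: u_11=353/360 ∈ [25/29, 1) → index 11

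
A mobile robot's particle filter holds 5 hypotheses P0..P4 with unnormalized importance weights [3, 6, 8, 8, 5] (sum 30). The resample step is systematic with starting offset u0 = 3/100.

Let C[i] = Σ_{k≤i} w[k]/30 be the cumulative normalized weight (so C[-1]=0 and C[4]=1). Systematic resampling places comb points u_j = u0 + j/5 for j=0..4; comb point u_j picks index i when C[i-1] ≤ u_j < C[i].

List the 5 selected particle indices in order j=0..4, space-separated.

0 1 2 3 3

C = [1/10, 3/10, 17/30, 5/6, 1]
j=0: u_0=3/100 ∈ [0, 1/10) → index 0
j=1: u_1=23/100 ∈ [1/10, 3/10) → index 1
j=2: u_2=43/100 ∈ [3/10, 17/30) → index 2
j=3: u_3=63/100 ∈ [17/30, 5/6) → index 3
j=4: u_4=83/100 ∈ [17/30, 5/6) → index 3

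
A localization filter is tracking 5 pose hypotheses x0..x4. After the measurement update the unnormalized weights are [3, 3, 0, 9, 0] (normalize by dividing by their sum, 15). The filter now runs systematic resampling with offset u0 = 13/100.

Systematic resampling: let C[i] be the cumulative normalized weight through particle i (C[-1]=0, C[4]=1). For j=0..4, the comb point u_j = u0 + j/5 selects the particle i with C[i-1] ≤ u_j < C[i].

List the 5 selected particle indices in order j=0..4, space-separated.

C = [1/5, 2/5, 2/5, 1, 1]
j=0: u_0=13/100 ∈ [0, 1/5) → index 0
j=1: u_1=33/100 ∈ [1/5, 2/5) → index 1
j=2: u_2=53/100 ∈ [2/5, 1) → index 3
j=3: u_3=73/100 ∈ [2/5, 1) → index 3
j=4: u_4=93/100 ∈ [2/5, 1) → index 3

0 1 3 3 3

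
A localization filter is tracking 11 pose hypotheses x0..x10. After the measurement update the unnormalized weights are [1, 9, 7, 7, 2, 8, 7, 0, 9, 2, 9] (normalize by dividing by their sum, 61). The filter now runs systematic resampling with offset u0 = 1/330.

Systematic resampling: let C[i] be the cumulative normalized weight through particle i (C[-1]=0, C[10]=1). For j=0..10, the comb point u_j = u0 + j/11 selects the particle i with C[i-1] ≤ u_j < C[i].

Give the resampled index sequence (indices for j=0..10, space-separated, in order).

C = [1/61, 10/61, 17/61, 24/61, 26/61, 34/61, 41/61, 41/61, 50/61, 52/61, 1]
j=0: u_0=1/330 ∈ [0, 1/61) → index 0
j=1: u_1=31/330 ∈ [1/61, 10/61) → index 1
j=2: u_2=61/330 ∈ [10/61, 17/61) → index 2
j=3: u_3=91/330 ∈ [10/61, 17/61) → index 2
j=4: u_4=11/30 ∈ [17/61, 24/61) → index 3
j=5: u_5=151/330 ∈ [26/61, 34/61) → index 5
j=6: u_6=181/330 ∈ [26/61, 34/61) → index 5
j=7: u_7=211/330 ∈ [34/61, 41/61) → index 6
j=8: u_8=241/330 ∈ [41/61, 50/61) → index 8
j=9: u_9=271/330 ∈ [50/61, 52/61) → index 9
j=10: u_10=301/330 ∈ [52/61, 1) → index 10

0 1 2 2 3 5 5 6 8 9 10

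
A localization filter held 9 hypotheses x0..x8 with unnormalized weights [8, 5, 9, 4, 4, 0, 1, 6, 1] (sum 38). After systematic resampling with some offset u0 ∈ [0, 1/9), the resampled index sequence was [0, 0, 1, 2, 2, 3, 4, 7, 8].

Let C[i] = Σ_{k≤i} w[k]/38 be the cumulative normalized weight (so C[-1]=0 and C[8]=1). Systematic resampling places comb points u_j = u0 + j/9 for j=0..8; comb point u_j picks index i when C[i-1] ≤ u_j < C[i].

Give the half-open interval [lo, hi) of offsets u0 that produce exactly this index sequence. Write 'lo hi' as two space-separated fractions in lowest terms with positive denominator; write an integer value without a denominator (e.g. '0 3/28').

29/342 17/171

C = [4/19, 13/38, 11/19, 13/19, 15/19, 15/19, 31/38, 37/38, 1]
j=0 picked index 0: u0 ∈ [0, 4/19)
j=1 picked index 0: u0 ∈ [-1/9, 17/171)
j=2 picked index 1: u0 ∈ [-2/171, 41/342)
j=3 picked index 2: u0 ∈ [1/114, 14/57)
j=4 picked index 2: u0 ∈ [-35/342, 23/171)
j=5 picked index 3: u0 ∈ [4/171, 22/171)
j=6 picked index 4: u0 ∈ [1/57, 7/57)
j=7 picked index 7: u0 ∈ [13/342, 67/342)
j=8 picked index 8: u0 ∈ [29/342, 1/9)
intersection: [29/342, 17/171)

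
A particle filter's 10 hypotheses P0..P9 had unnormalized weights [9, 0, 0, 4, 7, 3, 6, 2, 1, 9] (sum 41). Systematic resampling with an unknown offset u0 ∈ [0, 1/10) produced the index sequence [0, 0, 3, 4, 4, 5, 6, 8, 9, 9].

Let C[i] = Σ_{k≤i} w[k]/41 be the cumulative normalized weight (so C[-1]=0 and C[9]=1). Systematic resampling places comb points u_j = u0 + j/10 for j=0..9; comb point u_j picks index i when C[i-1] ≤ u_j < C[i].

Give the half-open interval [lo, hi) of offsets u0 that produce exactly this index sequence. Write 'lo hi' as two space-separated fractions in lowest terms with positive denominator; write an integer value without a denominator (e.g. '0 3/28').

23/410 5/82

C = [9/41, 9/41, 9/41, 13/41, 20/41, 23/41, 29/41, 31/41, 32/41, 1]
j=0 picked index 0: u0 ∈ [0, 9/41)
j=1 picked index 0: u0 ∈ [-1/10, 49/410)
j=2 picked index 3: u0 ∈ [4/205, 24/205)
j=3 picked index 4: u0 ∈ [7/410, 77/410)
j=4 picked index 4: u0 ∈ [-17/205, 18/205)
j=5 picked index 5: u0 ∈ [-1/82, 5/82)
j=6 picked index 6: u0 ∈ [-8/205, 22/205)
j=7 picked index 8: u0 ∈ [23/410, 33/410)
j=8 picked index 9: u0 ∈ [-4/205, 1/5)
j=9 picked index 9: u0 ∈ [-49/410, 1/10)
intersection: [23/410, 5/82)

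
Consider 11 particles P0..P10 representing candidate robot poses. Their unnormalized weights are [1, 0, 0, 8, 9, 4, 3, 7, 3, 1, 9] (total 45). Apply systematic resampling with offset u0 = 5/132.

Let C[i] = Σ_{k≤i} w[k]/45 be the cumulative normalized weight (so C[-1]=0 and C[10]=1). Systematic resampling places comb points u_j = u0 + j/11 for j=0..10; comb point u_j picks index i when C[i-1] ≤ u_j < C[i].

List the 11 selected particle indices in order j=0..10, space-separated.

C = [1/45, 1/45, 1/45, 1/5, 2/5, 22/45, 5/9, 32/45, 7/9, 4/5, 1]
j=0: u_0=5/132 ∈ [1/45, 1/5) → index 3
j=1: u_1=17/132 ∈ [1/45, 1/5) → index 3
j=2: u_2=29/132 ∈ [1/5, 2/5) → index 4
j=3: u_3=41/132 ∈ [1/5, 2/5) → index 4
j=4: u_4=53/132 ∈ [2/5, 22/45) → index 5
j=5: u_5=65/132 ∈ [22/45, 5/9) → index 6
j=6: u_6=7/12 ∈ [5/9, 32/45) → index 7
j=7: u_7=89/132 ∈ [5/9, 32/45) → index 7
j=8: u_8=101/132 ∈ [32/45, 7/9) → index 8
j=9: u_9=113/132 ∈ [4/5, 1) → index 10
j=10: u_10=125/132 ∈ [4/5, 1) → index 10

3 3 4 4 5 6 7 7 8 10 10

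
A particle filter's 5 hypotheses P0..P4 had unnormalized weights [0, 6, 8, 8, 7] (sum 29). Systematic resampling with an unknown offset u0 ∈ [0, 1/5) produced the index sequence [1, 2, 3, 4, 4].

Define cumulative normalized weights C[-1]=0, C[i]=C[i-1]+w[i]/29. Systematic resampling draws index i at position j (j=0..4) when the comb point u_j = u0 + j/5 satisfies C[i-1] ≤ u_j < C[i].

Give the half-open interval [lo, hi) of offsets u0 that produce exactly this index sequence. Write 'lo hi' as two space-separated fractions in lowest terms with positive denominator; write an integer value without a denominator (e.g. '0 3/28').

23/145 1/5

C = [0, 6/29, 14/29, 22/29, 1]
j=0 picked index 1: u0 ∈ [0, 6/29)
j=1 picked index 2: u0 ∈ [1/145, 41/145)
j=2 picked index 3: u0 ∈ [12/145, 52/145)
j=3 picked index 4: u0 ∈ [23/145, 2/5)
j=4 picked index 4: u0 ∈ [-6/145, 1/5)
intersection: [23/145, 1/5)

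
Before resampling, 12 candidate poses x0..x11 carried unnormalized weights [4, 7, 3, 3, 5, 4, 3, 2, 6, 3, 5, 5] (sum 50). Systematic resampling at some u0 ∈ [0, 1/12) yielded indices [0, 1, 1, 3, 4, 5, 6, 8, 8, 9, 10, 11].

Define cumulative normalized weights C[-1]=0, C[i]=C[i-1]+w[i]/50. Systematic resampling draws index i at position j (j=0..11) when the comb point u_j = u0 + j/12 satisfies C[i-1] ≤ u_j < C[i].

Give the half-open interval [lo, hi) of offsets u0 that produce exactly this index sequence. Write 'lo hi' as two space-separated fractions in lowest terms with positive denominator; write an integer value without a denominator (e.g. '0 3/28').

C = [2/25, 11/50, 7/25, 17/50, 11/25, 13/25, 29/50, 31/50, 37/50, 4/5, 9/10, 1]
j=0 picked index 0: u0 ∈ [0, 2/25)
j=1 picked index 1: u0 ∈ [-1/300, 41/300)
j=2 picked index 1: u0 ∈ [-13/150, 4/75)
j=3 picked index 3: u0 ∈ [3/100, 9/100)
j=4 picked index 4: u0 ∈ [1/150, 8/75)
j=5 picked index 5: u0 ∈ [7/300, 31/300)
j=6 picked index 6: u0 ∈ [1/50, 2/25)
j=7 picked index 8: u0 ∈ [11/300, 47/300)
j=8 picked index 8: u0 ∈ [-7/150, 11/150)
j=9 picked index 9: u0 ∈ [-1/100, 1/20)
j=10 picked index 10: u0 ∈ [-1/30, 1/15)
j=11 picked index 11: u0 ∈ [-1/60, 1/12)
intersection: [11/300, 1/20)

11/300 1/20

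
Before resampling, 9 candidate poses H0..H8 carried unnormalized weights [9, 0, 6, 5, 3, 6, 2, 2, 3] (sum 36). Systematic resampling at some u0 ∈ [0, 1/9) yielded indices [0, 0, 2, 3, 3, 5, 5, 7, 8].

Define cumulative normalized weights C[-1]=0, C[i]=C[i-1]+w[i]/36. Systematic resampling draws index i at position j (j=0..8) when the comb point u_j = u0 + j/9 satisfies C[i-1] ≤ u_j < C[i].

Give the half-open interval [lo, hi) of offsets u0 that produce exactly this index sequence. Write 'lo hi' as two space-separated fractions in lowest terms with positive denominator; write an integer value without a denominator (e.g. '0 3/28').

1/12 1/9

C = [1/4, 1/4, 5/12, 5/9, 23/36, 29/36, 31/36, 11/12, 1]
j=0 picked index 0: u0 ∈ [0, 1/4)
j=1 picked index 0: u0 ∈ [-1/9, 5/36)
j=2 picked index 2: u0 ∈ [1/36, 7/36)
j=3 picked index 3: u0 ∈ [1/12, 2/9)
j=4 picked index 3: u0 ∈ [-1/36, 1/9)
j=5 picked index 5: u0 ∈ [1/12, 1/4)
j=6 picked index 5: u0 ∈ [-1/36, 5/36)
j=7 picked index 7: u0 ∈ [1/12, 5/36)
j=8 picked index 8: u0 ∈ [1/36, 1/9)
intersection: [1/12, 1/9)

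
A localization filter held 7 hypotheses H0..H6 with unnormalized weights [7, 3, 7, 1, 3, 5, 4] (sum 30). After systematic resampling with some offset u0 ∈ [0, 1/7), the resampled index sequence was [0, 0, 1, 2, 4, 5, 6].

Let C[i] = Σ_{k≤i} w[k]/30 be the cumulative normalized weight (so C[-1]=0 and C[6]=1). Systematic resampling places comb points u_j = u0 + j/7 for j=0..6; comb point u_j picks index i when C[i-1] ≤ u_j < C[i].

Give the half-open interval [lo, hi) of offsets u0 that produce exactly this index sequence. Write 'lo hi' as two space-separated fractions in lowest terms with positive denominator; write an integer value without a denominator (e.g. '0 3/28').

1/35 1/21

C = [7/30, 1/3, 17/30, 3/5, 7/10, 13/15, 1]
j=0 picked index 0: u0 ∈ [0, 7/30)
j=1 picked index 0: u0 ∈ [-1/7, 19/210)
j=2 picked index 1: u0 ∈ [-11/210, 1/21)
j=3 picked index 2: u0 ∈ [-2/21, 29/210)
j=4 picked index 4: u0 ∈ [1/35, 9/70)
j=5 picked index 5: u0 ∈ [-1/70, 16/105)
j=6 picked index 6: u0 ∈ [1/105, 1/7)
intersection: [1/35, 1/21)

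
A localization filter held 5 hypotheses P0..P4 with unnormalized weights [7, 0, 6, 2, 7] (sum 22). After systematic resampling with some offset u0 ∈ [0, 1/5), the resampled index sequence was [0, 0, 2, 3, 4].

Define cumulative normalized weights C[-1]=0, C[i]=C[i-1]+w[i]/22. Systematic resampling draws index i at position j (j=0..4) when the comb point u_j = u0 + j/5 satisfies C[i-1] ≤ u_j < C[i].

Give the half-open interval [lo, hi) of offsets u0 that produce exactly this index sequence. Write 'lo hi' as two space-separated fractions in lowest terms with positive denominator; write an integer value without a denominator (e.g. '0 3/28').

0 9/110

C = [7/22, 7/22, 13/22, 15/22, 1]
j=0 picked index 0: u0 ∈ [0, 7/22)
j=1 picked index 0: u0 ∈ [-1/5, 13/110)
j=2 picked index 2: u0 ∈ [-9/110, 21/110)
j=3 picked index 3: u0 ∈ [-1/110, 9/110)
j=4 picked index 4: u0 ∈ [-13/110, 1/5)
intersection: [0, 9/110)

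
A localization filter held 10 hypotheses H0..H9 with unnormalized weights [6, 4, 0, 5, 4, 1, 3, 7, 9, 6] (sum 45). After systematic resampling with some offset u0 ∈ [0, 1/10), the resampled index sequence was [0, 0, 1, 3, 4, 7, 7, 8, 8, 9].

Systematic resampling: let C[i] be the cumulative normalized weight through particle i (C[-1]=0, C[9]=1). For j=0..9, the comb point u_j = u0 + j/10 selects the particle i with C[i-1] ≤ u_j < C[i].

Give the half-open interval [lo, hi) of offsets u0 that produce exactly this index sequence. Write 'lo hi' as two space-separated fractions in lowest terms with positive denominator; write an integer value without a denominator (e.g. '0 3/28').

1/90 1/45

C = [2/15, 2/9, 2/9, 1/3, 19/45, 4/9, 23/45, 2/3, 13/15, 1]
j=0 picked index 0: u0 ∈ [0, 2/15)
j=1 picked index 0: u0 ∈ [-1/10, 1/30)
j=2 picked index 1: u0 ∈ [-1/15, 1/45)
j=3 picked index 3: u0 ∈ [-7/90, 1/30)
j=4 picked index 4: u0 ∈ [-1/15, 1/45)
j=5 picked index 7: u0 ∈ [1/90, 1/6)
j=6 picked index 7: u0 ∈ [-4/45, 1/15)
j=7 picked index 8: u0 ∈ [-1/30, 1/6)
j=8 picked index 8: u0 ∈ [-2/15, 1/15)
j=9 picked index 9: u0 ∈ [-1/30, 1/10)
intersection: [1/90, 1/45)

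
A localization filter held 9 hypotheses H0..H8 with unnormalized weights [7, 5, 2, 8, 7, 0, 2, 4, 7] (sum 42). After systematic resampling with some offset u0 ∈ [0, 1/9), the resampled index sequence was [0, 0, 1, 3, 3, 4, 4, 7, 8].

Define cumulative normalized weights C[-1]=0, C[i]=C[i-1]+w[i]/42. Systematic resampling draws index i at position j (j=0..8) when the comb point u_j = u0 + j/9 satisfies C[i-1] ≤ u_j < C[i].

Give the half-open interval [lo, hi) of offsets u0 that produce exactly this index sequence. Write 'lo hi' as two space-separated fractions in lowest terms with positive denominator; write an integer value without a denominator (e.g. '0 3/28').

C = [1/6, 2/7, 1/3, 11/21, 29/42, 29/42, 31/42, 5/6, 1]
j=0 picked index 0: u0 ∈ [0, 1/6)
j=1 picked index 0: u0 ∈ [-1/9, 1/18)
j=2 picked index 1: u0 ∈ [-1/18, 4/63)
j=3 picked index 3: u0 ∈ [0, 4/21)
j=4 picked index 3: u0 ∈ [-1/9, 5/63)
j=5 picked index 4: u0 ∈ [-2/63, 17/126)
j=6 picked index 4: u0 ∈ [-1/7, 1/42)
j=7 picked index 7: u0 ∈ [-5/126, 1/18)
j=8 picked index 8: u0 ∈ [-1/18, 1/9)
intersection: [0, 1/42)

0 1/42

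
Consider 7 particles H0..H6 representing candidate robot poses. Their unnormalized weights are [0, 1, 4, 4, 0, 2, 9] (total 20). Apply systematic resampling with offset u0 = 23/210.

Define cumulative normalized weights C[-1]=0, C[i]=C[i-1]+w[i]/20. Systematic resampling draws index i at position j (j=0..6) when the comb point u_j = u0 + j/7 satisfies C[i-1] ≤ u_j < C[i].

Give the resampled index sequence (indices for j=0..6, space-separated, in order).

C = [0, 1/20, 1/4, 9/20, 9/20, 11/20, 1]
j=0: u_0=23/210 ∈ [1/20, 1/4) → index 2
j=1: u_1=53/210 ∈ [1/4, 9/20) → index 3
j=2: u_2=83/210 ∈ [1/4, 9/20) → index 3
j=3: u_3=113/210 ∈ [9/20, 11/20) → index 5
j=4: u_4=143/210 ∈ [11/20, 1) → index 6
j=5: u_5=173/210 ∈ [11/20, 1) → index 6
j=6: u_6=29/30 ∈ [11/20, 1) → index 6

2 3 3 5 6 6 6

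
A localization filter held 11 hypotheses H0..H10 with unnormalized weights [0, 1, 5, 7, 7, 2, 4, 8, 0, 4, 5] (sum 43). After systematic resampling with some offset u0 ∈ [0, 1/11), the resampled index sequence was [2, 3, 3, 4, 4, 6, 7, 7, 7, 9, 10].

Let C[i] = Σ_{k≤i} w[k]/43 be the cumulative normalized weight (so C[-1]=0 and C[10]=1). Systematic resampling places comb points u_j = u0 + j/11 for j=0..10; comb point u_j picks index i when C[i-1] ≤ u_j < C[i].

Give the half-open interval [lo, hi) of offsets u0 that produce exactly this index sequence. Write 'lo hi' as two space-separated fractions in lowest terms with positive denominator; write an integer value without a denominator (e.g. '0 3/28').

28/473 30/473

C = [0, 1/43, 6/43, 13/43, 20/43, 22/43, 26/43, 34/43, 34/43, 38/43, 1]
j=0 picked index 2: u0 ∈ [1/43, 6/43)
j=1 picked index 3: u0 ∈ [23/473, 100/473)
j=2 picked index 3: u0 ∈ [-20/473, 57/473)
j=3 picked index 4: u0 ∈ [14/473, 91/473)
j=4 picked index 4: u0 ∈ [-29/473, 48/473)
j=5 picked index 6: u0 ∈ [27/473, 71/473)
j=6 picked index 7: u0 ∈ [28/473, 116/473)
j=7 picked index 7: u0 ∈ [-15/473, 73/473)
j=8 picked index 7: u0 ∈ [-58/473, 30/473)
j=9 picked index 9: u0 ∈ [-13/473, 31/473)
j=10 picked index 10: u0 ∈ [-12/473, 1/11)
intersection: [28/473, 30/473)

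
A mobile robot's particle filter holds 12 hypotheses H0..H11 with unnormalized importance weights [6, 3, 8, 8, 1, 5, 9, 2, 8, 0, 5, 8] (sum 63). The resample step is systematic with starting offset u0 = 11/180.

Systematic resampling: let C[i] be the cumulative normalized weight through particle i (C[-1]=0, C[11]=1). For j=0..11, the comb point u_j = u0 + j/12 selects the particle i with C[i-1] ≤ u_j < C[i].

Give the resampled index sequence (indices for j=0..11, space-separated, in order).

C = [2/21, 1/7, 17/63, 25/63, 26/63, 31/63, 40/63, 2/3, 50/63, 50/63, 55/63, 1]
j=0: u_0=11/180 ∈ [0, 2/21) → index 0
j=1: u_1=13/90 ∈ [1/7, 17/63) → index 2
j=2: u_2=41/180 ∈ [1/7, 17/63) → index 2
j=3: u_3=14/45 ∈ [17/63, 25/63) → index 3
j=4: u_4=71/180 ∈ [17/63, 25/63) → index 3
j=5: u_5=43/90 ∈ [26/63, 31/63) → index 5
j=6: u_6=101/180 ∈ [31/63, 40/63) → index 6
j=7: u_7=29/45 ∈ [40/63, 2/3) → index 7
j=8: u_8=131/180 ∈ [2/3, 50/63) → index 8
j=9: u_9=73/90 ∈ [50/63, 55/63) → index 10
j=10: u_10=161/180 ∈ [55/63, 1) → index 11
j=11: u_11=44/45 ∈ [55/63, 1) → index 11

0 2 2 3 3 5 6 7 8 10 11 11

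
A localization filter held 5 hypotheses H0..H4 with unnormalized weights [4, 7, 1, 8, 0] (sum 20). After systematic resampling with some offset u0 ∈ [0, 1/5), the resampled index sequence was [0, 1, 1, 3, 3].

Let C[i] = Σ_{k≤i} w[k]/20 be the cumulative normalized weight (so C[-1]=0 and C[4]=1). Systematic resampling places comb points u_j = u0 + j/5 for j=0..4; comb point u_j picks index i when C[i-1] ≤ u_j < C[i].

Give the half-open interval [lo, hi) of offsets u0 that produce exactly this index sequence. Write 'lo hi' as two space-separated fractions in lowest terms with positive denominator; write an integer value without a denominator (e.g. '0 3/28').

0 3/20

C = [1/5, 11/20, 3/5, 1, 1]
j=0 picked index 0: u0 ∈ [0, 1/5)
j=1 picked index 1: u0 ∈ [0, 7/20)
j=2 picked index 1: u0 ∈ [-1/5, 3/20)
j=3 picked index 3: u0 ∈ [0, 2/5)
j=4 picked index 3: u0 ∈ [-1/5, 1/5)
intersection: [0, 3/20)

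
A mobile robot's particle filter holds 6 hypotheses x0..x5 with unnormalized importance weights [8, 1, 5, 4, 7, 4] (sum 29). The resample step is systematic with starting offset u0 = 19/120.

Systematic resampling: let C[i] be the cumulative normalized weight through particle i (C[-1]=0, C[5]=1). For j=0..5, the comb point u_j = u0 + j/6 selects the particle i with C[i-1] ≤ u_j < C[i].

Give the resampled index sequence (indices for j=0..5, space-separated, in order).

0 2 3 4 4 5

C = [8/29, 9/29, 14/29, 18/29, 25/29, 1]
j=0: u_0=19/120 ∈ [0, 8/29) → index 0
j=1: u_1=13/40 ∈ [9/29, 14/29) → index 2
j=2: u_2=59/120 ∈ [14/29, 18/29) → index 3
j=3: u_3=79/120 ∈ [18/29, 25/29) → index 4
j=4: u_4=33/40 ∈ [18/29, 25/29) → index 4
j=5: u_5=119/120 ∈ [25/29, 1) → index 5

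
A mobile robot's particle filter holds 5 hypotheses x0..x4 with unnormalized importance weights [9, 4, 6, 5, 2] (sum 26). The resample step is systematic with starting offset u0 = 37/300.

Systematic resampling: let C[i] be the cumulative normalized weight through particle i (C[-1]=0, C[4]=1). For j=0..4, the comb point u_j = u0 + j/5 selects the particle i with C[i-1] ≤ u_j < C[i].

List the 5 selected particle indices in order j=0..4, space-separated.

0 0 2 2 4

C = [9/26, 1/2, 19/26, 12/13, 1]
j=0: u_0=37/300 ∈ [0, 9/26) → index 0
j=1: u_1=97/300 ∈ [0, 9/26) → index 0
j=2: u_2=157/300 ∈ [1/2, 19/26) → index 2
j=3: u_3=217/300 ∈ [1/2, 19/26) → index 2
j=4: u_4=277/300 ∈ [12/13, 1) → index 4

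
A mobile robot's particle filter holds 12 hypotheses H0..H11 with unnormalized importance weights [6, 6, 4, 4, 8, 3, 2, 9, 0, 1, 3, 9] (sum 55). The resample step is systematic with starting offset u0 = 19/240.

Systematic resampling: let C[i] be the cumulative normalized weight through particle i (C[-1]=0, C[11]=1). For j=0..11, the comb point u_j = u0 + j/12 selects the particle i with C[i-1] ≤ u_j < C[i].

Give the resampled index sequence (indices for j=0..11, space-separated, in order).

0 1 2 3 4 4 6 7 7 10 11 11

C = [6/55, 12/55, 16/55, 4/11, 28/55, 31/55, 3/5, 42/55, 42/55, 43/55, 46/55, 1]
j=0: u_0=19/240 ∈ [0, 6/55) → index 0
j=1: u_1=13/80 ∈ [6/55, 12/55) → index 1
j=2: u_2=59/240 ∈ [12/55, 16/55) → index 2
j=3: u_3=79/240 ∈ [16/55, 4/11) → index 3
j=4: u_4=33/80 ∈ [4/11, 28/55) → index 4
j=5: u_5=119/240 ∈ [4/11, 28/55) → index 4
j=6: u_6=139/240 ∈ [31/55, 3/5) → index 6
j=7: u_7=53/80 ∈ [3/5, 42/55) → index 7
j=8: u_8=179/240 ∈ [3/5, 42/55) → index 7
j=9: u_9=199/240 ∈ [43/55, 46/55) → index 10
j=10: u_10=73/80 ∈ [46/55, 1) → index 11
j=11: u_11=239/240 ∈ [46/55, 1) → index 11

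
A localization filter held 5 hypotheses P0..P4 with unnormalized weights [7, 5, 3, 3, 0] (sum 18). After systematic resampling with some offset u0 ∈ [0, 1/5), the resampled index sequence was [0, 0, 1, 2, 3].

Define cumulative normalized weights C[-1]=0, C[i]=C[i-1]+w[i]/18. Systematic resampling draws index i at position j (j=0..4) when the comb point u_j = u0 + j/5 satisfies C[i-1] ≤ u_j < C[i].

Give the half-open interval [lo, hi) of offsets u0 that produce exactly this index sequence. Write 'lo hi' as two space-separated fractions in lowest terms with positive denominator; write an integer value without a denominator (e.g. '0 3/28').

C = [7/18, 2/3, 5/6, 1, 1]
j=0 picked index 0: u0 ∈ [0, 7/18)
j=1 picked index 0: u0 ∈ [-1/5, 17/90)
j=2 picked index 1: u0 ∈ [-1/90, 4/15)
j=3 picked index 2: u0 ∈ [1/15, 7/30)
j=4 picked index 3: u0 ∈ [1/30, 1/5)
intersection: [1/15, 17/90)

1/15 17/90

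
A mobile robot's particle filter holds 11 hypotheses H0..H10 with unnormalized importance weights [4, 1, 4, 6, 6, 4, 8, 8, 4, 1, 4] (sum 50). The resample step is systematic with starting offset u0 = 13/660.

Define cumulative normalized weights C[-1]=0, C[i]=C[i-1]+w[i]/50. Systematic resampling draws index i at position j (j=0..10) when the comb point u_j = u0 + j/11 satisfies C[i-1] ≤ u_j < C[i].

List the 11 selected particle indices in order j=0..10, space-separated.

C = [2/25, 1/10, 9/50, 3/10, 21/50, 1/2, 33/50, 41/50, 9/10, 23/25, 1]
j=0: u_0=13/660 ∈ [0, 2/25) → index 0
j=1: u_1=73/660 ∈ [1/10, 9/50) → index 2
j=2: u_2=133/660 ∈ [9/50, 3/10) → index 3
j=3: u_3=193/660 ∈ [9/50, 3/10) → index 3
j=4: u_4=23/60 ∈ [3/10, 21/50) → index 4
j=5: u_5=313/660 ∈ [21/50, 1/2) → index 5
j=6: u_6=373/660 ∈ [1/2, 33/50) → index 6
j=7: u_7=433/660 ∈ [1/2, 33/50) → index 6
j=8: u_8=493/660 ∈ [33/50, 41/50) → index 7
j=9: u_9=553/660 ∈ [41/50, 9/10) → index 8
j=10: u_10=613/660 ∈ [23/25, 1) → index 10

0 2 3 3 4 5 6 6 7 8 10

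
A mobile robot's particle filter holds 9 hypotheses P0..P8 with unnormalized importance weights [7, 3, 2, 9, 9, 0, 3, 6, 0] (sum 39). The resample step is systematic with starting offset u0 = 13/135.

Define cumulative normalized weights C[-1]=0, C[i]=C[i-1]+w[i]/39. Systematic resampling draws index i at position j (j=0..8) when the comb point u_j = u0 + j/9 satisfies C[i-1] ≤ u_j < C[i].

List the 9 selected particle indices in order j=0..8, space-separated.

C = [7/39, 10/39, 4/13, 7/13, 10/13, 10/13, 11/13, 1, 1]
j=0: u_0=13/135 ∈ [0, 7/39) → index 0
j=1: u_1=28/135 ∈ [7/39, 10/39) → index 1
j=2: u_2=43/135 ∈ [4/13, 7/13) → index 3
j=3: u_3=58/135 ∈ [4/13, 7/13) → index 3
j=4: u_4=73/135 ∈ [7/13, 10/13) → index 4
j=5: u_5=88/135 ∈ [7/13, 10/13) → index 4
j=6: u_6=103/135 ∈ [7/13, 10/13) → index 4
j=7: u_7=118/135 ∈ [11/13, 1) → index 7
j=8: u_8=133/135 ∈ [11/13, 1) → index 7

0 1 3 3 4 4 4 7 7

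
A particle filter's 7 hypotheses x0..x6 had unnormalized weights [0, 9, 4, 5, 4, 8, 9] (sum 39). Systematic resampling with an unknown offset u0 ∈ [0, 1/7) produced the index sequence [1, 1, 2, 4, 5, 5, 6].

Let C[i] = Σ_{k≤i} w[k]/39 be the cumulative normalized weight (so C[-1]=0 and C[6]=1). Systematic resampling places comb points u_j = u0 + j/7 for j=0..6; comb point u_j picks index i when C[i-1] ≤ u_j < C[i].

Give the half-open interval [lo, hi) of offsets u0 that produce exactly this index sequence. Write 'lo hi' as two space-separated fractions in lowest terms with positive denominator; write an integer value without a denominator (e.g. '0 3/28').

C = [0, 3/13, 1/3, 6/13, 22/39, 10/13, 1]
j=0 picked index 1: u0 ∈ [0, 3/13)
j=1 picked index 1: u0 ∈ [-1/7, 8/91)
j=2 picked index 2: u0 ∈ [-5/91, 1/21)
j=3 picked index 4: u0 ∈ [3/91, 37/273)
j=4 picked index 5: u0 ∈ [-2/273, 18/91)
j=5 picked index 5: u0 ∈ [-41/273, 5/91)
j=6 picked index 6: u0 ∈ [-8/91, 1/7)
intersection: [3/91, 1/21)

3/91 1/21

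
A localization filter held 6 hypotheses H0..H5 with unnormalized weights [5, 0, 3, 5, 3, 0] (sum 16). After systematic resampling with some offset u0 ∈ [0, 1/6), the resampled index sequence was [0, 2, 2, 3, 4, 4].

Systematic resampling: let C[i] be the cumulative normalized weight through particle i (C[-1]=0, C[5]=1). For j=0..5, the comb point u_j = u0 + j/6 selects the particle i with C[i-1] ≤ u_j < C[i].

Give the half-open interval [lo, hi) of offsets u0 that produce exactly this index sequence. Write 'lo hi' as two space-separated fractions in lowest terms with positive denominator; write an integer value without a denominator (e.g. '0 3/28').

7/48 1/6

C = [5/16, 5/16, 1/2, 13/16, 1, 1]
j=0 picked index 0: u0 ∈ [0, 5/16)
j=1 picked index 2: u0 ∈ [7/48, 1/3)
j=2 picked index 2: u0 ∈ [-1/48, 1/6)
j=3 picked index 3: u0 ∈ [0, 5/16)
j=4 picked index 4: u0 ∈ [7/48, 1/3)
j=5 picked index 4: u0 ∈ [-1/48, 1/6)
intersection: [7/48, 1/6)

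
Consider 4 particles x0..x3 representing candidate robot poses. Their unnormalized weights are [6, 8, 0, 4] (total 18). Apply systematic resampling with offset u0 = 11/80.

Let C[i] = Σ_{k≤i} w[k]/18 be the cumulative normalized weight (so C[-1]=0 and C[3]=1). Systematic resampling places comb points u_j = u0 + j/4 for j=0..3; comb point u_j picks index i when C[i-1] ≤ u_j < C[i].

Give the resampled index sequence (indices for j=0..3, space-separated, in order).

0 1 1 3

C = [1/3, 7/9, 7/9, 1]
j=0: u_0=11/80 ∈ [0, 1/3) → index 0
j=1: u_1=31/80 ∈ [1/3, 7/9) → index 1
j=2: u_2=51/80 ∈ [1/3, 7/9) → index 1
j=3: u_3=71/80 ∈ [7/9, 1) → index 3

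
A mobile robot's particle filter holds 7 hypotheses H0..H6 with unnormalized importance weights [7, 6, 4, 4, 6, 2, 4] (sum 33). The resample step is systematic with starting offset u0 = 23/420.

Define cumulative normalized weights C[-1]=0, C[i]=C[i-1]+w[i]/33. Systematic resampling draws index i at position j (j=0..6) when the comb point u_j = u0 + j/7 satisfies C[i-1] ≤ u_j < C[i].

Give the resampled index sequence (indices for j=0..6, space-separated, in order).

C = [7/33, 13/33, 17/33, 7/11, 9/11, 29/33, 1]
j=0: u_0=23/420 ∈ [0, 7/33) → index 0
j=1: u_1=83/420 ∈ [0, 7/33) → index 0
j=2: u_2=143/420 ∈ [7/33, 13/33) → index 1
j=3: u_3=29/60 ∈ [13/33, 17/33) → index 2
j=4: u_4=263/420 ∈ [17/33, 7/11) → index 3
j=5: u_5=323/420 ∈ [7/11, 9/11) → index 4
j=6: u_6=383/420 ∈ [29/33, 1) → index 6

0 0 1 2 3 4 6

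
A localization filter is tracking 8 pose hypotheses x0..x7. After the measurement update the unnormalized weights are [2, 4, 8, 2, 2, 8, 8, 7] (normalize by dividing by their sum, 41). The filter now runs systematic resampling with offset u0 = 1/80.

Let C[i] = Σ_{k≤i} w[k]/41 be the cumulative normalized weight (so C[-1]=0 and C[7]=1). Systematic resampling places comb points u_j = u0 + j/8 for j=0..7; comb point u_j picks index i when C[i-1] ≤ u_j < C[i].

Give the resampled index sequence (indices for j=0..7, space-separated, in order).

C = [2/41, 6/41, 14/41, 16/41, 18/41, 26/41, 34/41, 1]
j=0: u_0=1/80 ∈ [0, 2/41) → index 0
j=1: u_1=11/80 ∈ [2/41, 6/41) → index 1
j=2: u_2=21/80 ∈ [6/41, 14/41) → index 2
j=3: u_3=31/80 ∈ [14/41, 16/41) → index 3
j=4: u_4=41/80 ∈ [18/41, 26/41) → index 5
j=5: u_5=51/80 ∈ [26/41, 34/41) → index 6
j=6: u_6=61/80 ∈ [26/41, 34/41) → index 6
j=7: u_7=71/80 ∈ [34/41, 1) → index 7

0 1 2 3 5 6 6 7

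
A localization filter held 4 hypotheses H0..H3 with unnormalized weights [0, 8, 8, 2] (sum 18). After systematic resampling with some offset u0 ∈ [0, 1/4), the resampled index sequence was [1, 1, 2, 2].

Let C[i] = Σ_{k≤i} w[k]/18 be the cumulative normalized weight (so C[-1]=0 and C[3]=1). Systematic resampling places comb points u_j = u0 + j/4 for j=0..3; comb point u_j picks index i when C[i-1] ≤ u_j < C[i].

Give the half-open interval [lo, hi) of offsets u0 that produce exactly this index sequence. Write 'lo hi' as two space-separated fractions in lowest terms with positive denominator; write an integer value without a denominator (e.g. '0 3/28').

C = [0, 4/9, 8/9, 1]
j=0 picked index 1: u0 ∈ [0, 4/9)
j=1 picked index 1: u0 ∈ [-1/4, 7/36)
j=2 picked index 2: u0 ∈ [-1/18, 7/18)
j=3 picked index 2: u0 ∈ [-11/36, 5/36)
intersection: [0, 5/36)

0 5/36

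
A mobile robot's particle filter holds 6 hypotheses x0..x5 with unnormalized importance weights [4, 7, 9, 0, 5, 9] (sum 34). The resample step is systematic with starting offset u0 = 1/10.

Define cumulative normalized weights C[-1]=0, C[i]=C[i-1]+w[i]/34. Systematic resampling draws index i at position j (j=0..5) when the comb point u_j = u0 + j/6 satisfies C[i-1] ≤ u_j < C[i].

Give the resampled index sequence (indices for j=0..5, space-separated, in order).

0 1 2 4 5 5

C = [2/17, 11/34, 10/17, 10/17, 25/34, 1]
j=0: u_0=1/10 ∈ [0, 2/17) → index 0
j=1: u_1=4/15 ∈ [2/17, 11/34) → index 1
j=2: u_2=13/30 ∈ [11/34, 10/17) → index 2
j=3: u_3=3/5 ∈ [10/17, 25/34) → index 4
j=4: u_4=23/30 ∈ [25/34, 1) → index 5
j=5: u_5=14/15 ∈ [25/34, 1) → index 5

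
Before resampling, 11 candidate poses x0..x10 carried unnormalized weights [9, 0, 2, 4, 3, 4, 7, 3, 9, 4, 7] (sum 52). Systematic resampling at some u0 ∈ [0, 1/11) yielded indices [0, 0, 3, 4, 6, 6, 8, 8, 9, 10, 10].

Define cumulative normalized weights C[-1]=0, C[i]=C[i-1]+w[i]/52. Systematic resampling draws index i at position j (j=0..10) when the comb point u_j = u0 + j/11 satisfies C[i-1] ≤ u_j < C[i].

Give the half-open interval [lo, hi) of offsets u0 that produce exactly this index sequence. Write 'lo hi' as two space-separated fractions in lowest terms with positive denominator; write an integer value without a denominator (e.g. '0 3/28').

C = [9/52, 9/52, 11/52, 15/52, 9/26, 11/26, 29/52, 8/13, 41/52, 45/52, 1]
j=0 picked index 0: u0 ∈ [0, 9/52)
j=1 picked index 0: u0 ∈ [-1/11, 47/572)
j=2 picked index 3: u0 ∈ [17/572, 61/572)
j=3 picked index 4: u0 ∈ [9/572, 21/286)
j=4 picked index 6: u0 ∈ [17/286, 111/572)
j=5 picked index 6: u0 ∈ [-9/286, 59/572)
j=6 picked index 8: u0 ∈ [10/143, 139/572)
j=7 picked index 8: u0 ∈ [-3/143, 87/572)
j=8 picked index 9: u0 ∈ [35/572, 79/572)
j=9 picked index 10: u0 ∈ [27/572, 2/11)
j=10 picked index 10: u0 ∈ [-25/572, 1/11)
intersection: [10/143, 21/286)

10/143 21/286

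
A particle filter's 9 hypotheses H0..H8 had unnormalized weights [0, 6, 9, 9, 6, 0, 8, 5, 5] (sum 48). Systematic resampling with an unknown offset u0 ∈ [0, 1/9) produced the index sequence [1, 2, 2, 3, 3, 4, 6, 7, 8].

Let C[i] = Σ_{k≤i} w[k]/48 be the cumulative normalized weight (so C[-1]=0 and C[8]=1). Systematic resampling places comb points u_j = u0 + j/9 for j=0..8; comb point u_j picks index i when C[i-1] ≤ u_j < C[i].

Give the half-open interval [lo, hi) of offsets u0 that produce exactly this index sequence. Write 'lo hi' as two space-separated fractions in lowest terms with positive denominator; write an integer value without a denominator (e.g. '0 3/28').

C = [0, 1/8, 5/16, 1/2, 5/8, 5/8, 19/24, 43/48, 1]
j=0 picked index 1: u0 ∈ [0, 1/8)
j=1 picked index 2: u0 ∈ [1/72, 29/144)
j=2 picked index 2: u0 ∈ [-7/72, 13/144)
j=3 picked index 3: u0 ∈ [-1/48, 1/6)
j=4 picked index 3: u0 ∈ [-19/144, 1/18)
j=5 picked index 4: u0 ∈ [-1/18, 5/72)
j=6 picked index 6: u0 ∈ [-1/24, 1/8)
j=7 picked index 7: u0 ∈ [1/72, 17/144)
j=8 picked index 8: u0 ∈ [1/144, 1/9)
intersection: [1/72, 1/18)

1/72 1/18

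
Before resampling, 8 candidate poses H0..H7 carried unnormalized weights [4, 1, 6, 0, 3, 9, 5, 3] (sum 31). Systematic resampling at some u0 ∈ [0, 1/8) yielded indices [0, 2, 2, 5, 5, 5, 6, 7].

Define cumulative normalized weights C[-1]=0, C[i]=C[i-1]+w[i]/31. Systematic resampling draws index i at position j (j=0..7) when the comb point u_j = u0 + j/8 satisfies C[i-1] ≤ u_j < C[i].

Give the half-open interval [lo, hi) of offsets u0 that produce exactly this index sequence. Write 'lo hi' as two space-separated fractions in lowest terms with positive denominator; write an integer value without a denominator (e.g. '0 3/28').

C = [4/31, 5/31, 11/31, 11/31, 14/31, 23/31, 28/31, 1]
j=0 picked index 0: u0 ∈ [0, 4/31)
j=1 picked index 2: u0 ∈ [9/248, 57/248)
j=2 picked index 2: u0 ∈ [-11/124, 13/124)
j=3 picked index 5: u0 ∈ [19/248, 91/248)
j=4 picked index 5: u0 ∈ [-3/62, 15/62)
j=5 picked index 5: u0 ∈ [-43/248, 29/248)
j=6 picked index 6: u0 ∈ [-1/124, 19/124)
j=7 picked index 7: u0 ∈ [7/248, 1/8)
intersection: [19/248, 13/124)

19/248 13/124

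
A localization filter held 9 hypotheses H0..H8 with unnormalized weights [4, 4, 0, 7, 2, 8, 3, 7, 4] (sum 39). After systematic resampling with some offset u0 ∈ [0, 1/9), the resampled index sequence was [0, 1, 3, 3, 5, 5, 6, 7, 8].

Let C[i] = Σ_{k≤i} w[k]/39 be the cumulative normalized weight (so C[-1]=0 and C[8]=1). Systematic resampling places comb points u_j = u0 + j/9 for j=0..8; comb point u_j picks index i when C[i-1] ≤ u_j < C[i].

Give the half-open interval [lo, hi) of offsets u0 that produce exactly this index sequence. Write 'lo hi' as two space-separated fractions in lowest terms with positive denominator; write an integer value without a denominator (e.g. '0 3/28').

1/117 2/39

C = [4/39, 8/39, 8/39, 5/13, 17/39, 25/39, 28/39, 35/39, 1]
j=0 picked index 0: u0 ∈ [0, 4/39)
j=1 picked index 1: u0 ∈ [-1/117, 11/117)
j=2 picked index 3: u0 ∈ [-2/117, 19/117)
j=3 picked index 3: u0 ∈ [-5/39, 2/39)
j=4 picked index 5: u0 ∈ [-1/117, 23/117)
j=5 picked index 5: u0 ∈ [-14/117, 10/117)
j=6 picked index 6: u0 ∈ [-1/39, 2/39)
j=7 picked index 7: u0 ∈ [-7/117, 14/117)
j=8 picked index 8: u0 ∈ [1/117, 1/9)
intersection: [1/117, 2/39)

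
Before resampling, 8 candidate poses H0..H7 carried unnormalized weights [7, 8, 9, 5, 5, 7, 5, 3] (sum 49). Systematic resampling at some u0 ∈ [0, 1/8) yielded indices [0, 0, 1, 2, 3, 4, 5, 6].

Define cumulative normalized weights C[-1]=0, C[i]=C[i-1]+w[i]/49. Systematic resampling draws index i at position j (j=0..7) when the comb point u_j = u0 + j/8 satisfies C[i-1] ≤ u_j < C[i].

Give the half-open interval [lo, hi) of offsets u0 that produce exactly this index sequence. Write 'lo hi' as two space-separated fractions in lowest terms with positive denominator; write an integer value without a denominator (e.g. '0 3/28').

0 1/56

C = [1/7, 15/49, 24/49, 29/49, 34/49, 41/49, 46/49, 1]
j=0 picked index 0: u0 ∈ [0, 1/7)
j=1 picked index 0: u0 ∈ [-1/8, 1/56)
j=2 picked index 1: u0 ∈ [-3/28, 11/196)
j=3 picked index 2: u0 ∈ [-27/392, 45/392)
j=4 picked index 3: u0 ∈ [-1/98, 9/98)
j=5 picked index 4: u0 ∈ [-13/392, 27/392)
j=6 picked index 5: u0 ∈ [-11/196, 17/196)
j=7 picked index 6: u0 ∈ [-15/392, 25/392)
intersection: [0, 1/56)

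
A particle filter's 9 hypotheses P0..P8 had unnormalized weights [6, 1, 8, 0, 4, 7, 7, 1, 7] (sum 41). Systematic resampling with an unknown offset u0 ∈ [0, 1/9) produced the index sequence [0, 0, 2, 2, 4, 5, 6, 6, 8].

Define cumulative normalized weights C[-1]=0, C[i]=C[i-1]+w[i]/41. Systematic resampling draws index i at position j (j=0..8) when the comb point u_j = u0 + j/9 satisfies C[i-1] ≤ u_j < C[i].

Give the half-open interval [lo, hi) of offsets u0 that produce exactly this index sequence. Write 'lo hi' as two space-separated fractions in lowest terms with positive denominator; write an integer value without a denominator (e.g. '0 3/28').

0 7/369

C = [6/41, 7/41, 15/41, 15/41, 19/41, 26/41, 33/41, 34/41, 1]
j=0 picked index 0: u0 ∈ [0, 6/41)
j=1 picked index 0: u0 ∈ [-1/9, 13/369)
j=2 picked index 2: u0 ∈ [-19/369, 53/369)
j=3 picked index 2: u0 ∈ [-20/123, 4/123)
j=4 picked index 4: u0 ∈ [-29/369, 7/369)
j=5 picked index 5: u0 ∈ [-34/369, 29/369)
j=6 picked index 6: u0 ∈ [-4/123, 17/123)
j=7 picked index 6: u0 ∈ [-53/369, 10/369)
j=8 picked index 8: u0 ∈ [-22/369, 1/9)
intersection: [0, 7/369)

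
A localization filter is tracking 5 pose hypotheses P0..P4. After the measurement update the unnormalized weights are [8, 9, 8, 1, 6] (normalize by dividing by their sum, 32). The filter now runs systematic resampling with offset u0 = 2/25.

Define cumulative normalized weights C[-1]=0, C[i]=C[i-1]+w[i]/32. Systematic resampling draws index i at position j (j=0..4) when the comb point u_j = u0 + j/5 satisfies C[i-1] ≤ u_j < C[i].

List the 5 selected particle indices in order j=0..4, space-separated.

0 1 1 2 4

C = [1/4, 17/32, 25/32, 13/16, 1]
j=0: u_0=2/25 ∈ [0, 1/4) → index 0
j=1: u_1=7/25 ∈ [1/4, 17/32) → index 1
j=2: u_2=12/25 ∈ [1/4, 17/32) → index 1
j=3: u_3=17/25 ∈ [17/32, 25/32) → index 2
j=4: u_4=22/25 ∈ [13/16, 1) → index 4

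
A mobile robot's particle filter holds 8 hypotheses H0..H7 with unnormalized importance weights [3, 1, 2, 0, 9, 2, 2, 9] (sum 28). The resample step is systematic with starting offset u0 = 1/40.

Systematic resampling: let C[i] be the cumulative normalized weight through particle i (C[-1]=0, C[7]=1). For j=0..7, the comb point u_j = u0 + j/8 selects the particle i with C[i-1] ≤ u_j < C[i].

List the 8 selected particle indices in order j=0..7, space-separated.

0 2 4 4 4 6 7 7

C = [3/28, 1/7, 3/14, 3/14, 15/28, 17/28, 19/28, 1]
j=0: u_0=1/40 ∈ [0, 3/28) → index 0
j=1: u_1=3/20 ∈ [1/7, 3/14) → index 2
j=2: u_2=11/40 ∈ [3/14, 15/28) → index 4
j=3: u_3=2/5 ∈ [3/14, 15/28) → index 4
j=4: u_4=21/40 ∈ [3/14, 15/28) → index 4
j=5: u_5=13/20 ∈ [17/28, 19/28) → index 6
j=6: u_6=31/40 ∈ [19/28, 1) → index 7
j=7: u_7=9/10 ∈ [19/28, 1) → index 7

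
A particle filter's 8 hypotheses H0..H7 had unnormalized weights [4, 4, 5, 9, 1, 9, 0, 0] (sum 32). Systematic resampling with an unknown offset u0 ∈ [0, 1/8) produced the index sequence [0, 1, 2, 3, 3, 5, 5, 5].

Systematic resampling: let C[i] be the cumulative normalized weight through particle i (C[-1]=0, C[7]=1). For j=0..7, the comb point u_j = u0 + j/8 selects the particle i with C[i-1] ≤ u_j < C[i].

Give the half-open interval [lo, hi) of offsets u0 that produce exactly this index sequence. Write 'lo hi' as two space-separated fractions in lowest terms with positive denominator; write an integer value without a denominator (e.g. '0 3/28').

3/32 1/8

C = [1/8, 1/4, 13/32, 11/16, 23/32, 1, 1, 1]
j=0 picked index 0: u0 ∈ [0, 1/8)
j=1 picked index 1: u0 ∈ [0, 1/8)
j=2 picked index 2: u0 ∈ [0, 5/32)
j=3 picked index 3: u0 ∈ [1/32, 5/16)
j=4 picked index 3: u0 ∈ [-3/32, 3/16)
j=5 picked index 5: u0 ∈ [3/32, 3/8)
j=6 picked index 5: u0 ∈ [-1/32, 1/4)
j=7 picked index 5: u0 ∈ [-5/32, 1/8)
intersection: [3/32, 1/8)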